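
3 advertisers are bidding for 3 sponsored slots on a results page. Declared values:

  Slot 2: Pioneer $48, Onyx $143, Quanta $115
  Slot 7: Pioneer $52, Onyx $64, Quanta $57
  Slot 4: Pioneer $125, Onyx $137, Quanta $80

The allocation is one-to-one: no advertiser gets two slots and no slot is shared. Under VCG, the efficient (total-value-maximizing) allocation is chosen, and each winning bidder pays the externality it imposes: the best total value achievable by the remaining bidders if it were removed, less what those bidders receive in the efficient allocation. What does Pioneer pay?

Pioneer pays $52.

Efficient allocation: Pioneer→Slot 4 ($125), Onyx→Slot 2 ($143), Quanta→Slot 7 ($57); total welfare W = $325.
Pioneer receives Slot 4 at value $125, so the others get W − 125 = $200.
Without Pioneer: best allocation of the remaining 2 bidders over all 3 slots is Onyx→Slot 4 ($137), Quanta→Slot 2 ($115), total $252.
VCG payment = (others' best without Pioneer) − (others' welfare with Pioneer) = 252 − 200 = $52.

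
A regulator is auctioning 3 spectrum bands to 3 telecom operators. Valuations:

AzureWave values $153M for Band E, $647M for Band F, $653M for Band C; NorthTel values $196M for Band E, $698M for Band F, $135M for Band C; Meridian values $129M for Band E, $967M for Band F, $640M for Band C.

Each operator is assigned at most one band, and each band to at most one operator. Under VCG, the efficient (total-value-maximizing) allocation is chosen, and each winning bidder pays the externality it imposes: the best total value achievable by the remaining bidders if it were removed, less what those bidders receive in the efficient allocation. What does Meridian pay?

Efficient allocation: AzureWave→Band C ($653M), NorthTel→Band E ($196M), Meridian→Band F ($967M); total welfare W = $1816M.
Meridian receives Band F at value $967M, so the others get W − 967 = $849M.
Without Meridian: best allocation of the remaining 2 bidders over all 3 bands is AzureWave→Band C ($653M), NorthTel→Band F ($698M), total $1351M.
VCG payment = (others' best without Meridian) − (others' welfare with Meridian) = 1351 − 849 = $502M.

Meridian pays $502M.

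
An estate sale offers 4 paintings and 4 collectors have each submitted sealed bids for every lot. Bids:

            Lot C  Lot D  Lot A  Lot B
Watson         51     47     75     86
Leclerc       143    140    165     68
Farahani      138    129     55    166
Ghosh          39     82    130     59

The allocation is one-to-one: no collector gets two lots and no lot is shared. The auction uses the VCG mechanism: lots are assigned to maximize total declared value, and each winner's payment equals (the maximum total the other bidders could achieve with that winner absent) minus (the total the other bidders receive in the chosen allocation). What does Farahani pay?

Farahani pays $3.

Efficient allocation: Watson→Lot B ($86), Leclerc→Lot D ($140), Farahani→Lot C ($138), Ghosh→Lot A ($130); total welfare W = $494.
Farahani receives Lot C at value $138, so the others get W − 138 = $356.
Without Farahani: best allocation of the remaining 3 bidders over all 4 lots is Watson→Lot B ($86), Leclerc→Lot C ($143), Ghosh→Lot A ($130), total $359.
VCG payment = (others' best without Farahani) − (others' welfare with Farahani) = 359 − 356 = $3.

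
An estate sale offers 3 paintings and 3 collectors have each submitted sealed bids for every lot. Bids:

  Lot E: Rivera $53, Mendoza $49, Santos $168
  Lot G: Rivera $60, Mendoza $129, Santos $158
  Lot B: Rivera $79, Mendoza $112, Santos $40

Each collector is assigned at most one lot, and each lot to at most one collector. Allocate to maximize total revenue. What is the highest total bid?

Optimal: Rivera→Lot B ($79), Mendoza→Lot G ($129), Santos→Lot E ($168) — total 79+129+168 = $376.
Swapping Rivera↔Mendoza (Rivera→Lot G $60, Mendoza→Lot B $112) loses 36.

Max total: $376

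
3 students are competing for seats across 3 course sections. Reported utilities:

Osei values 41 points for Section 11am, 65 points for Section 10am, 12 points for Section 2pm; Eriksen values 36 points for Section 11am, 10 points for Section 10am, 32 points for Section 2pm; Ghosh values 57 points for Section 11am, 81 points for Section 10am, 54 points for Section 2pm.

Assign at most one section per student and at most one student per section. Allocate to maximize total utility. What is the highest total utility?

Maximum total: 155 points

Optimal: Osei→Section 10am (65 points), Eriksen→Section 11am (36 points), Ghosh→Section 2pm (54 points) — total 65+36+54 = 155 points.
Next-best assignment: Osei→Section 11am, Eriksen→Section 2pm, Ghosh→Section 10am = 154 points.
Swapping Osei↔Ghosh (Osei→Section 2pm 12 points, Ghosh→Section 10am 81 points) loses 26.
Checked against all permutations: 155 points is optimal.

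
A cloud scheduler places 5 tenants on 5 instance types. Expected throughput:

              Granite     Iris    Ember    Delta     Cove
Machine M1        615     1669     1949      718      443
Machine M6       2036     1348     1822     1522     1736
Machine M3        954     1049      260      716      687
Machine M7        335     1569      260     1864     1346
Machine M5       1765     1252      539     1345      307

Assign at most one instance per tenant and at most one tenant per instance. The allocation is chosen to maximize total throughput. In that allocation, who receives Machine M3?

Optimal: Granite→Machine M5 (1765 ops/s), Iris→Machine M3 (1049 ops/s), Ember→Machine M1 (1949 ops/s), Delta→Machine M7 (1864 ops/s), Cove→Machine M6 (1736 ops/s) — total 1765+1049+1949+1864+1736 = 8363 ops/s.
Column-greedy (each instance in turn goes to its best remaining tenant) gives 7205 ops/s, worse by 1158.
Iris's own top instance is Machine M1 (1669 ops/s), but forcing Iris→Machine M1 and reassigning the rest optimally gives only 7807 ops/s — worse by 556.

Iris receives Machine M3.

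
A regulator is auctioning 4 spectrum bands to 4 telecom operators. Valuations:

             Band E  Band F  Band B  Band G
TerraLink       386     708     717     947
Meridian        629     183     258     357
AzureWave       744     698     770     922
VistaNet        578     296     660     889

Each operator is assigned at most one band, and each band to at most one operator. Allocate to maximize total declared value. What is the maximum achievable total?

Treat this as an assignment problem: match each operator to one band.
Optimal: TerraLink→Band F ($708M), Meridian→Band E ($629M), AzureWave→Band B ($770M), VistaNet→Band G ($889M) — total 708+629+770+889 = $2996M.
Column-greedy (each band in turn goes to its best remaining operator) gives $2469M, worse by 527.
Swapping VistaNet↔TerraLink (VistaNet→Band F $296M, TerraLink→Band G $947M) loses 354.

Max total: $2996M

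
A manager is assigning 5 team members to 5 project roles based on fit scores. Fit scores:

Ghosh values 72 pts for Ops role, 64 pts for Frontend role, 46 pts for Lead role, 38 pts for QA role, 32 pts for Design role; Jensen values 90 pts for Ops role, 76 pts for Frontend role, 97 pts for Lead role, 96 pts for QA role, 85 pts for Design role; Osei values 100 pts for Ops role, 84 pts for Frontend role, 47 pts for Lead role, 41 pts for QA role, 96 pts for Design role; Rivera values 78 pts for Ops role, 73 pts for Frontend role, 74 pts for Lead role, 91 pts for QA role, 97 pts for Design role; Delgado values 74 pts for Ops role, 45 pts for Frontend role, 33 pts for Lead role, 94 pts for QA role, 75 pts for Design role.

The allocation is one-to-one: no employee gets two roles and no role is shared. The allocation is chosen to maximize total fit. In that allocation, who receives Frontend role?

Ghosh receives Frontend role.

Optimal: Ghosh→Frontend role (64 pts), Jensen→Lead role (97 pts), Osei→Ops role (100 pts), Rivera→Design role (97 pts), Delgado→QA role (94 pts) — total 64+97+100+97+94 = 452 pts.
Column-greedy (each role in turn goes to its best remaining employee) gives 376 pts, worse by 76.
Ghosh's own top role is Ops role (72 pts), but forcing Ghosh→Ops role and reassigning the rest optimally gives only 444 pts — worse by 8.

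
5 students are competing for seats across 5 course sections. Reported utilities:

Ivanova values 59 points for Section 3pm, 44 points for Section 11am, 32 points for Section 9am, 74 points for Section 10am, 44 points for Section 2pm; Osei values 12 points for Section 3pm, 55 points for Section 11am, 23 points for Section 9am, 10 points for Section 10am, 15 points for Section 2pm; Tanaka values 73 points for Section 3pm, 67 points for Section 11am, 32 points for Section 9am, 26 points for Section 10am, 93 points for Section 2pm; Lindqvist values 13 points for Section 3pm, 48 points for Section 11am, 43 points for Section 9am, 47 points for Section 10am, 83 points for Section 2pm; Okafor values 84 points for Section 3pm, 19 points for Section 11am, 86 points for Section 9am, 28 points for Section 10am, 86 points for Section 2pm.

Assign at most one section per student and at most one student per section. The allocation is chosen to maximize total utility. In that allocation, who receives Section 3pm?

Tanaka receives Section 3pm.

Optimal: Ivanova→Section 10am (74 points), Osei→Section 11am (55 points), Tanaka→Section 3pm (73 points), Lindqvist→Section 2pm (83 points), Okafor→Section 9am (86 points) — total 74+55+73+83+86 = 371 points.
Max-entry greedy (repeatedly take the single best remaining cell) gives 321 points, worse by 50.
Next-best assignment: Ivanova→Section 10am, Osei→Section 11am, Tanaka→Section 2pm, Lindqvist→Section 9am, Okafor→Section 3pm = 349 points.
Checked against all permutations: 371 points is optimal.
Tanaka's own top section is Section 2pm (93 points), but forcing Tanaka→Section 2pm and reassigning the rest optimally gives only 349 points — worse by 22.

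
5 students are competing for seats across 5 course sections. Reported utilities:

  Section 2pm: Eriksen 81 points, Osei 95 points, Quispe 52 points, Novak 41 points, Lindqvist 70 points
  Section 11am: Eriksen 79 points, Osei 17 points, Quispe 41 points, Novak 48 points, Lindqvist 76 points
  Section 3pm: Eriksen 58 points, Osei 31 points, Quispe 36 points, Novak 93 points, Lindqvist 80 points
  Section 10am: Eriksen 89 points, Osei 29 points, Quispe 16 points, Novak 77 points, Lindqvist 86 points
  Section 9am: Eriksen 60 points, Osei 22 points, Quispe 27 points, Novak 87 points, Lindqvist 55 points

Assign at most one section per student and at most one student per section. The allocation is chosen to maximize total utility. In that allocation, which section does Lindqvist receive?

Lindqvist receives Section 3pm.

Optimal: Eriksen→Section 10am (89 points), Osei→Section 2pm (95 points), Quispe→Section 11am (41 points), Novak→Section 9am (87 points), Lindqvist→Section 3pm (80 points) — total 89+95+41+87+80 = 392 points.
Max-entry greedy (repeatedly take the single best remaining cell) gives 380 points, worse by 12.
Swapping Novak↔Eriksen (Novak→Section 10am 77 points, Eriksen→Section 9am 60 points) loses 39.
Lindqvist's own top section is Section 10am (86 points), but forcing Lindqvist→Section 10am and reassigning the rest optimally gives only 383 points — worse by 9.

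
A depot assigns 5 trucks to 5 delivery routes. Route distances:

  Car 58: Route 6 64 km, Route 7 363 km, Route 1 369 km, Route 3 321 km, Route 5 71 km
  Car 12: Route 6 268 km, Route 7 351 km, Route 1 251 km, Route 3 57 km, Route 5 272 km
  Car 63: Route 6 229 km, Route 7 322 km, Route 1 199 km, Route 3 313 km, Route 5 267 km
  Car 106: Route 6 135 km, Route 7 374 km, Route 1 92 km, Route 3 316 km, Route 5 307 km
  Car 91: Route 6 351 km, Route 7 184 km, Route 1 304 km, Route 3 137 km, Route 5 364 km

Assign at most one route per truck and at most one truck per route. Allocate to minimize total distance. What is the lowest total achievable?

Min total: 633 km

Optimal: Car 58→Route 5 (71 km), Car 12→Route 3 (57 km), Car 63→Route 6 (229 km), Car 106→Route 1 (92 km), Car 91→Route 7 (184 km) — total 71+57+229+92+184 = 633 km.
Row-greedy (each truck in turn takes its cheapest remaining route) gives 811 km, worse by 178.
Next-best assignment: Car 58→Route 5, Car 12→Route 3, Car 63→Route 1, Car 106→Route 6, Car 91→Route 7 = 646 km.
Swapping Car 12↔Car 58 (Car 12→Route 5 272 km, Car 58→Route 3 321 km) adds 465.
No other one-to-one assignment undercuts 633 km.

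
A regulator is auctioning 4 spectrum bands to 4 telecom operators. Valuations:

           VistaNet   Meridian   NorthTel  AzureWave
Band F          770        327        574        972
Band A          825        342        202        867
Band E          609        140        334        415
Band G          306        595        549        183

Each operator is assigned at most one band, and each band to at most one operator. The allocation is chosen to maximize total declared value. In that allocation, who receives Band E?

Optimal: VistaNet→Band A ($825M), Meridian→Band G ($595M), NorthTel→Band E ($334M), AzureWave→Band F ($972M) — total 825+595+334+972 = $2726M.
Row-greedy (each operator in turn takes its best remaining band) gives $2409M, worse by 317.
Next-best assignment: VistaNet→Band E, Meridian→Band G, NorthTel→Band F, AzureWave→Band A = $2645M.
NorthTel's own top band is Band F ($574M), but forcing NorthTel→Band F and reassigning the rest optimally gives only $2645M — worse by 81.

NorthTel receives Band E.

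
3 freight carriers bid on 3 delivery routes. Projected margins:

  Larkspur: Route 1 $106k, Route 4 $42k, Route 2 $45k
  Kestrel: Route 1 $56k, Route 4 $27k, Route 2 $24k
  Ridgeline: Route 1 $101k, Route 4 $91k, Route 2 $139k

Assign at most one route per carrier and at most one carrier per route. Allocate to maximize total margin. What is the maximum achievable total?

This is the linear assignment problem.
Optimal: Larkspur→Route 1 ($106k), Kestrel→Route 4 ($27k), Ridgeline→Route 2 ($139k) — total 106+27+139 = $272k.
Column-greedy (each route in turn goes to its best remaining carrier) gives $221k, worse by 51.
Next-best assignment: Larkspur→Route 4, Kestrel→Route 1, Ridgeline→Route 2 = $237k.
Swapping Kestrel↔Larkspur (Kestrel→Route 1 $56k, Larkspur→Route 4 $42k) loses 35.
Checked against all permutations: $272k is optimal.

Maximum total: $272k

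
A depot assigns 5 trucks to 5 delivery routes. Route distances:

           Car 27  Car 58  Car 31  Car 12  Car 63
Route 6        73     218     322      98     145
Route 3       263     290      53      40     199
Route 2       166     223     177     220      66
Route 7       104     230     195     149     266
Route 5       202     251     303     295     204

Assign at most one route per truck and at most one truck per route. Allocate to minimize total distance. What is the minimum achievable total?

This is the linear assignment problem.
Optimal: Car 27→Route 7 (104 km), Car 58→Route 5 (251 km), Car 31→Route 3 (53 km), Car 12→Route 6 (98 km), Car 63→Route 2 (66 km) — total 104+251+53+98+66 = 572 km.
Row-greedy (each truck in turn takes its cheapest remaining route) gives 702 km, worse by 130.
Swapping Car 12↔Car 27 (Car 12→Route 7 149 km, Car 27→Route 6 73 km) adds 20.
Checked against all permutations: 572 km is optimal.

Minimum total: 572 km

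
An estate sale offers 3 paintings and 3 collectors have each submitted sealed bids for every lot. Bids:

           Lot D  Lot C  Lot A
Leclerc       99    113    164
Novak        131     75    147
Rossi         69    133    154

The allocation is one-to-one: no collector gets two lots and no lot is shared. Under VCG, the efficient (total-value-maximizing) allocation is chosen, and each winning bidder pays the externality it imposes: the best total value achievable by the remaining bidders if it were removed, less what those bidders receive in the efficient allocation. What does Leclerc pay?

Leclerc pays $21.

Efficient allocation: Leclerc→Lot A ($164), Novak→Lot D ($131), Rossi→Lot C ($133); total welfare W = $428.
Leclerc receives Lot A at value $164, so the others get W − 164 = $264.
Without Leclerc: best allocation of the remaining 2 bidders over all 3 lots is Novak→Lot D ($131), Rossi→Lot A ($154), total $285.
VCG payment = (others' best without Leclerc) − (others' welfare with Leclerc) = 285 − 264 = $21.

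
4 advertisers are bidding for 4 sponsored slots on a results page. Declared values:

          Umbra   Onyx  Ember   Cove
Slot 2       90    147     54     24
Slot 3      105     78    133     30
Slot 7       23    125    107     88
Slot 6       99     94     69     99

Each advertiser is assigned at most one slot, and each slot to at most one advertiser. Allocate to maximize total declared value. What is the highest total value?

Treat this as an assignment problem: match each advertiser to one slot.
Optimal: Umbra→Slot 6 ($99), Onyx→Slot 2 ($147), Ember→Slot 3 ($133), Cove→Slot 7 ($88) — total 99+147+133+88 = $467.
Row-greedy (each advertiser in turn takes its best remaining slot) gives $458, worse by 9.
Swapping Umbra↔Onyx (Umbra→Slot 2 $90, Onyx→Slot 6 $94) loses 62.
Checked against all permutations: $467 is optimal.

Max total: $467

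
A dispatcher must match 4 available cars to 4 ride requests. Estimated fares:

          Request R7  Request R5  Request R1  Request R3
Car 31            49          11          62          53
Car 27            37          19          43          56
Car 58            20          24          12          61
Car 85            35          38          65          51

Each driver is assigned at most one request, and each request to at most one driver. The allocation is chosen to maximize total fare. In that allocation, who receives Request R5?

This is the linear assignment problem.
Optimal: Car 31→Request R1 ($62), Car 27→Request R7 ($37), Car 58→Request R3 ($61), Car 85→Request R5 ($38) — total 62+37+61+38 = $198.
Max-entry greedy (repeatedly take the single best remaining cell) gives $194, worse by 4.
No other one-to-one assignment exceeds $198.
Car 85's own top request is Request R1 ($65), but forcing Car 85→Request R1 and reassigning the rest optimally gives only $194 — worse by 4.

Car 85 receives Request R5.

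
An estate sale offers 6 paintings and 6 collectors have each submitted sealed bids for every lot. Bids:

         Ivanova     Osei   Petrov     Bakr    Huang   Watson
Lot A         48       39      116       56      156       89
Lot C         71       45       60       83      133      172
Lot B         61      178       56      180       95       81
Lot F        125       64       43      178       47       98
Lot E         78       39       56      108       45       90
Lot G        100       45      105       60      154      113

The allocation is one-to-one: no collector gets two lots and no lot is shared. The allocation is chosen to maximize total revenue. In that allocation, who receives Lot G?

Huang receives Lot G.

This is the linear assignment problem.
Optimal: Ivanova→Lot E ($78), Osei→Lot B ($178), Petrov→Lot A ($116), Bakr→Lot F ($178), Huang→Lot G ($154), Watson→Lot C ($172) — total 78+178+116+178+154+172 = $876.
Next-best assignment: Ivanova→Lot E, Osei→Lot B, Petrov→Lot G, Bakr→Lot F, Huang→Lot A, Watson→Lot C = $867.
Swapping Petrov↔Watson (Petrov→Lot C $60, Watson→Lot A $89) loses 139.
Every other assignment is strictly worse.
Huang's own top lot is Lot A ($156), but forcing Huang→Lot A and reassigning the rest optimally gives only $867 — worse by 9.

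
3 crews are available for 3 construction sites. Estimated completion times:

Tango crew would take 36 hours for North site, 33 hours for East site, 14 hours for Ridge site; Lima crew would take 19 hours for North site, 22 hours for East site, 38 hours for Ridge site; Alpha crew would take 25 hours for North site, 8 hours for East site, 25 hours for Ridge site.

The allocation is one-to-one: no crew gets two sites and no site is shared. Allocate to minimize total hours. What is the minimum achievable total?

Optimal: Tango crew→Ridge site (14 hours), Lima crew→North site (19 hours), Alpha crew→East site (8 hours) — total 14+19+8 = 41 hours.
Swapping Tango crew↔Alpha crew (Tango crew→East site 33 hours, Alpha crew→Ridge site 25 hours) adds 36.
No other one-to-one assignment undercuts 41 hours.

Min total: 41 hours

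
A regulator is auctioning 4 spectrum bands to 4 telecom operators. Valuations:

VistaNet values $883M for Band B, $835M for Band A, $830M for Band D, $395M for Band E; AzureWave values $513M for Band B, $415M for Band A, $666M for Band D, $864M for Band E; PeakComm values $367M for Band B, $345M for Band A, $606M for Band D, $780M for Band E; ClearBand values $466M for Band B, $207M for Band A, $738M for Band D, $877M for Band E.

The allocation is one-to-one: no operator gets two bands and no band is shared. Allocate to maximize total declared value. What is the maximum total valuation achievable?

Max total: $2866M

Optimal: VistaNet→Band A ($835M), AzureWave→Band B ($513M), PeakComm→Band E ($780M), ClearBand→Band D ($738M) — total 835+513+780+738 = $2866M.
Row-greedy (each operator in turn takes its best remaining band) gives $2560M, worse by 306.
No other one-to-one assignment exceeds $2866M.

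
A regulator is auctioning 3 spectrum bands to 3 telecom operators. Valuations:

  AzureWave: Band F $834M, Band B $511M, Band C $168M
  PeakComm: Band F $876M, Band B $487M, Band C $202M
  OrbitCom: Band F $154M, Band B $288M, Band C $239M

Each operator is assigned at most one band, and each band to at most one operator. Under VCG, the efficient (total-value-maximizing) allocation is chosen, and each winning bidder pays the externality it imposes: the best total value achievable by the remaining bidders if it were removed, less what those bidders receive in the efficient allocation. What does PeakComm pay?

Efficient allocation: AzureWave→Band B ($511M), PeakComm→Band F ($876M), OrbitCom→Band C ($239M); total welfare W = $1626M.
PeakComm receives Band F at value $876M, so the others get W − 876 = $750M.
Without PeakComm: best allocation of the remaining 2 bidders over all 3 bands is AzureWave→Band F ($834M), OrbitCom→Band B ($288M), total $1122M.
VCG payment = (others' best without PeakComm) − (others' welfare with PeakComm) = 1122 − 750 = $372M.

PeakComm pays $372M.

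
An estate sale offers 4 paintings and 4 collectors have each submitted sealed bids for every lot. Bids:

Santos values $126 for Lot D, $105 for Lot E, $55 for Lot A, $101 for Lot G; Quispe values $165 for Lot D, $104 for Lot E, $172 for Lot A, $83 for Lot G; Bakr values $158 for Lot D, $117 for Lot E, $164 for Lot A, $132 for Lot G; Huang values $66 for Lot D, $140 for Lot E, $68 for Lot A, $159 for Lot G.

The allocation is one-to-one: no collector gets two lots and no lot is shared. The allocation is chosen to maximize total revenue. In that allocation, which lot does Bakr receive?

Bakr receives Lot D.

Optimal: Santos→Lot E ($105), Quispe→Lot A ($172), Bakr→Lot D ($158), Huang→Lot G ($159) — total 105+172+158+159 = $594.
Column-greedy (each lot in turn goes to its best remaining collector) gives $570, worse by 24.
Checked against all permutations: $594 is optimal.
Bakr's own top lot is Lot A ($164), but forcing Bakr→Lot A and reassigning the rest optimally gives only $593 — worse by 1.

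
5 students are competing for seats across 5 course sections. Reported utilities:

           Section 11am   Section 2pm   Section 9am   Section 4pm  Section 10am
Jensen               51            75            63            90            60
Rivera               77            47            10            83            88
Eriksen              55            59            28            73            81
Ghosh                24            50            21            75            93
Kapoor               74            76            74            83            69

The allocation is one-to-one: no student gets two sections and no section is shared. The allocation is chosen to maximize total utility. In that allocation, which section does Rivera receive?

This is the linear assignment problem.
Optimal: Jensen→Section 4pm (90 points), Rivera→Section 11am (77 points), Eriksen→Section 2pm (59 points), Ghosh→Section 10am (93 points), Kapoor→Section 9am (74 points) — total 90+77+59+93+74 = 393 points.
Max-entry greedy (repeatedly take the single best remaining cell) gives 364 points, worse by 29.
Next-best assignment: Jensen→Section 2pm, Rivera→Section 11am, Eriksen→Section 4pm, Ghosh→Section 10am, Kapoor→Section 9am = 392 points.
Swapping Eriksen↔Rivera (Eriksen→Section 11am 55 points, Rivera→Section 2pm 47 points) loses 34.
No other one-to-one assignment exceeds 393 points.
Rivera's own top section is Section 10am (88 points), but forcing Rivera→Section 10am and reassigning the rest optimally gives only 367 points — worse by 26.

Rivera receives Section 11am.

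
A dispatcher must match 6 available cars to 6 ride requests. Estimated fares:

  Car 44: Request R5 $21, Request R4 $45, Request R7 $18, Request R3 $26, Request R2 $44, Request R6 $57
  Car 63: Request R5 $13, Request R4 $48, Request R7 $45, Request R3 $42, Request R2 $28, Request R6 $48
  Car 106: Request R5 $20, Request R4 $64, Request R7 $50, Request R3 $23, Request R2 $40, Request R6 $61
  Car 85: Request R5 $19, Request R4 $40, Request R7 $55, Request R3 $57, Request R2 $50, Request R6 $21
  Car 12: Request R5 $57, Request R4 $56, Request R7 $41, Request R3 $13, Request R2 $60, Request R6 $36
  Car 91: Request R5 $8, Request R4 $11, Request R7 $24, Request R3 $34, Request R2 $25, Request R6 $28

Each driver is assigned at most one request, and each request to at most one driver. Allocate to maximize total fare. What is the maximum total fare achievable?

This is the linear assignment problem.
Optimal: Car 44→Request R6 ($57), Car 63→Request R7 ($45), Car 106→Request R4 ($64), Car 85→Request R2 ($50), Car 12→Request R5 ($57), Car 91→Request R3 ($34) — total 57+45+64+50+57+34 = $307.
Max-entry greedy (repeatedly take the single best remaining cell) gives $291, worse by 16.

Max total: $307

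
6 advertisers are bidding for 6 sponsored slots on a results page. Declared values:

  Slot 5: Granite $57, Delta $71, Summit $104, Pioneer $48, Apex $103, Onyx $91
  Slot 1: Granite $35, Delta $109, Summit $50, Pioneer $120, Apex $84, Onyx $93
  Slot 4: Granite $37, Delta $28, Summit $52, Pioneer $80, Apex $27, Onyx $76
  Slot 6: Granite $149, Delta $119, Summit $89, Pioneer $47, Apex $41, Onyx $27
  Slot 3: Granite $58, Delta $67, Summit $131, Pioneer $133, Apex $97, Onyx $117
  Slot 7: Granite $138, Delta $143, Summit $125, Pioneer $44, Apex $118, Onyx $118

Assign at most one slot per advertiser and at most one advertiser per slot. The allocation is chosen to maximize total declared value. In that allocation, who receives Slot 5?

Optimal: Granite→Slot 6 ($149), Delta→Slot 7 ($143), Summit→Slot 3 ($131), Pioneer→Slot 1 ($120), Apex→Slot 5 ($103), Onyx→Slot 4 ($76) — total 149+143+131+120+103+76 = $722.
Swapping Granite↔Onyx (Granite→Slot 4 $37, Onyx→Slot 6 $27) loses 161.
Checked against all permutations: $722 is optimal.
Apex's own top slot is Slot 7 ($118), but forcing Apex→Slot 7 and reassigning the rest optimally gives only $689 — worse by 33.

Apex receives Slot 5.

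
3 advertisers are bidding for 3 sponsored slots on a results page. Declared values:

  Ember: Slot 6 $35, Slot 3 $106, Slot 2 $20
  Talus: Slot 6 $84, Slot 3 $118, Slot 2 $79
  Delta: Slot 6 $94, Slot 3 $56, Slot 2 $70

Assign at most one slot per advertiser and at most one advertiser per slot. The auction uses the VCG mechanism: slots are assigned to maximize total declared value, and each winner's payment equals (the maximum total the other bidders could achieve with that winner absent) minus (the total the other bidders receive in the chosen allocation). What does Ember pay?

Ember pays $39.

Efficient allocation: Ember→Slot 3 ($106), Talus→Slot 2 ($79), Delta→Slot 6 ($94); total welfare W = $279.
Ember receives Slot 3 at value $106, so the others get W − 106 = $173.
Without Ember: best allocation of the remaining 2 bidders over all 3 slots is Talus→Slot 3 ($118), Delta→Slot 6 ($94), total $212.
VCG payment = (others' best without Ember) − (others' welfare with Ember) = 212 − 173 = $39.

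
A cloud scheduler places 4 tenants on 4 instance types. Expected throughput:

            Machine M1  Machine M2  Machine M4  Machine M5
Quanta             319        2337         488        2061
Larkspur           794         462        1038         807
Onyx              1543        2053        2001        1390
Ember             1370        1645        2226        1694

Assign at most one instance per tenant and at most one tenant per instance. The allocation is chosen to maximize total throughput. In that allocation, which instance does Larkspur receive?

Larkspur receives Machine M1.

This is the linear assignment problem.
Optimal: Quanta→Machine M5 (2061 ops/s), Larkspur→Machine M1 (794 ops/s), Onyx→Machine M2 (2053 ops/s), Ember→Machine M4 (2226 ops/s) — total 2061+794+2053+2226 = 7134 ops/s.
Max-entry greedy (repeatedly take the single best remaining cell) gives 6913 ops/s, worse by 221.
Larkspur's own top instance is Machine M4 (1038 ops/s), but forcing Larkspur→Machine M4 and reassigning the rest optimally gives only 6612 ops/s — worse by 522.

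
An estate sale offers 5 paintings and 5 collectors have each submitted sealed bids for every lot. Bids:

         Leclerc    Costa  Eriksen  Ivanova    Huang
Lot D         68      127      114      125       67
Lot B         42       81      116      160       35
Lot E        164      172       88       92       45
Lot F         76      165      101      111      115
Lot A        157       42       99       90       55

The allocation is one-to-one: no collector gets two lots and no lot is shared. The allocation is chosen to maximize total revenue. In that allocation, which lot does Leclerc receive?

Leclerc receives Lot A.

Treat this as an assignment problem: match each collector to one lot.
Optimal: Leclerc→Lot A ($157), Costa→Lot E ($172), Eriksen→Lot D ($114), Ivanova→Lot B ($160), Huang→Lot F ($115) — total 157+172+114+160+115 = $718.
Row-greedy (each collector in turn takes its best remaining lot) gives $625, worse by 93.
Checked against all permutations: $718 is optimal.
Leclerc's own top lot is Lot E ($164), but forcing Leclerc→Lot E and reassigning the rest optimally gives only $665 — worse by 53.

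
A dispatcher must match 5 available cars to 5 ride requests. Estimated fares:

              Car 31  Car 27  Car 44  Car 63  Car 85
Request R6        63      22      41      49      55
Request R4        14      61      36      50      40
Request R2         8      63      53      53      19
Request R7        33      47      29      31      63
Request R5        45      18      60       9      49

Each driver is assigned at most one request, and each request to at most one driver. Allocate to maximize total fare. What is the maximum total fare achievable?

Optimal: Car 31→Request R6 ($63), Car 27→Request R4 ($61), Car 44→Request R5 ($60), Car 63→Request R2 ($53), Car 85→Request R7 ($63) — total 63+61+60+53+63 = $300.
Max-entry greedy (repeatedly take the single best remaining cell) gives $299, worse by 1.
Next-best assignment: Car 31→Request R6, Car 27→Request R2, Car 44→Request R5, Car 63→Request R4, Car 85→Request R7 = $299.
Swapping Car 27↔Car 44 (Car 27→Request R5 $18, Car 44→Request R4 $36) loses 67.

Maximum total: $300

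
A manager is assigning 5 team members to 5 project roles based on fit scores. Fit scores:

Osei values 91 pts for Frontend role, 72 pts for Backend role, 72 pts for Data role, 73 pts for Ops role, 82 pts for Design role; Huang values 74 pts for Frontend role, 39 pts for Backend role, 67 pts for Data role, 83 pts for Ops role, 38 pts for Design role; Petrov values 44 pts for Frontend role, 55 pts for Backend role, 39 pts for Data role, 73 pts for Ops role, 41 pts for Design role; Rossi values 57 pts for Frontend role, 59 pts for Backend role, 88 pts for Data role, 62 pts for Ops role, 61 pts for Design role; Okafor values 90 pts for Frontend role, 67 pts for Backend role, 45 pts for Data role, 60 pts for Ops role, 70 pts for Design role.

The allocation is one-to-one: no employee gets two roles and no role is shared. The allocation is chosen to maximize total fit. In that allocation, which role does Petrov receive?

Optimal: Osei→Design role (82 pts), Huang→Ops role (83 pts), Petrov→Backend role (55 pts), Rossi→Data role (88 pts), Okafor→Frontend role (90 pts) — total 82+83+55+88+90 = 398 pts.
Row-greedy (each employee in turn takes its best remaining role) gives 387 pts, worse by 11.
Next-best assignment: Osei→Frontend role, Huang→Ops role, Petrov→Backend role, Rossi→Data role, Okafor→Design role = 387 pts.
Petrov's own top role is Ops role (73 pts), but forcing Petrov→Ops role and reassigning the rest optimally gives only 384 pts — worse by 14.

Petrov receives Backend role.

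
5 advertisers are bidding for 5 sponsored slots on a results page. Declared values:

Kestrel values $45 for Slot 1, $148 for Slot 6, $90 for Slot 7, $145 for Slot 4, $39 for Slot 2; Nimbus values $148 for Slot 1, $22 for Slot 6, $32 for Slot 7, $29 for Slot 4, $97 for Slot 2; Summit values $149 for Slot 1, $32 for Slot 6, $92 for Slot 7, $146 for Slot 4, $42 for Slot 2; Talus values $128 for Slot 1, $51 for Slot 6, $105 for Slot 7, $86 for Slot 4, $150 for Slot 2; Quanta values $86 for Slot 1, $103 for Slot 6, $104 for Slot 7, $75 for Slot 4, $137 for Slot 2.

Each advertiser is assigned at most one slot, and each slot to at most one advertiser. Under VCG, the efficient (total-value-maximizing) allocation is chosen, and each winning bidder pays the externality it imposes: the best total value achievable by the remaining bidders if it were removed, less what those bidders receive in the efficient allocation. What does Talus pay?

Talus pays $33.

Efficient allocation: Kestrel→Slot 6 ($148), Nimbus→Slot 1 ($148), Summit→Slot 4 ($146), Talus→Slot 2 ($150), Quanta→Slot 7 ($104); total welfare W = $696.
Talus receives Slot 2 at value $150, so the others get W − 150 = $546.
Without Talus: best allocation of the remaining 4 bidders over all 5 slots is Kestrel→Slot 6 ($148), Nimbus→Slot 1 ($148), Summit→Slot 4 ($146), Quanta→Slot 2 ($137), total $579.
VCG payment = (others' best without Talus) − (others' welfare with Talus) = 579 − 546 = $33.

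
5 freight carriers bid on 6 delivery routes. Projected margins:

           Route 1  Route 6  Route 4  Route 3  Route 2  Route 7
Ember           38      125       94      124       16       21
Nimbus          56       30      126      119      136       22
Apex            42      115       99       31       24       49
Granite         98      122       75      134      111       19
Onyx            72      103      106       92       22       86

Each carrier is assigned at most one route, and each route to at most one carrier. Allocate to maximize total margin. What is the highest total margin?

Optimal: Ember→Route 6 ($125k), Nimbus→Route 2 ($136k), Apex→Route 4 ($99k), Granite→Route 3 ($134k), Onyx→Route 7 ($86k) — total 125+136+99+134+86 = $580k.
Column-greedy (each route in turn goes to its best remaining carrier) gives $465k, worse by 115.
Next-best assignment: Ember→Route 3, Nimbus→Route 2, Apex→Route 6, Granite→Route 1, Onyx→Route 4 = $579k.
Swapping Onyx↔Apex (Onyx→Route 4 $106k, Apex→Route 7 $49k) loses 30.
Every other assignment is strictly worse.

Max total: $580k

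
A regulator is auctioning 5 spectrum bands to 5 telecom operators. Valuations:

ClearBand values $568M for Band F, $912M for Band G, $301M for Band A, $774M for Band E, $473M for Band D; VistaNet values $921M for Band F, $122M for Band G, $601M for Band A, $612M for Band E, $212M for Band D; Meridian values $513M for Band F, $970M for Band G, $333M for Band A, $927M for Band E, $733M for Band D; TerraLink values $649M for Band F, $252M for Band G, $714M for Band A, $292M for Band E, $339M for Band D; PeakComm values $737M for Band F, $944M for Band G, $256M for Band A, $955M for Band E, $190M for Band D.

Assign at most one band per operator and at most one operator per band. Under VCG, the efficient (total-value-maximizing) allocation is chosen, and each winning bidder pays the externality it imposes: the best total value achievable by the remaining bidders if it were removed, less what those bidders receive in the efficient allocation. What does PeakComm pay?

PeakComm pays $194M.

Efficient allocation: ClearBand→Band G ($912M), VistaNet→Band F ($921M), Meridian→Band D ($733M), TerraLink→Band A ($714M), PeakComm→Band E ($955M); total welfare W = $4235M.
PeakComm receives Band E at value $955M, so the others get W − 955 = $3280M.
Without PeakComm: best allocation of the remaining 4 bidders over all 5 bands is ClearBand→Band G ($912M), VistaNet→Band F ($921M), Meridian→Band E ($927M), TerraLink→Band A ($714M), total $3474M.
VCG payment = (others' best without PeakComm) − (others' welfare with PeakComm) = 3474 − 3280 = $194M.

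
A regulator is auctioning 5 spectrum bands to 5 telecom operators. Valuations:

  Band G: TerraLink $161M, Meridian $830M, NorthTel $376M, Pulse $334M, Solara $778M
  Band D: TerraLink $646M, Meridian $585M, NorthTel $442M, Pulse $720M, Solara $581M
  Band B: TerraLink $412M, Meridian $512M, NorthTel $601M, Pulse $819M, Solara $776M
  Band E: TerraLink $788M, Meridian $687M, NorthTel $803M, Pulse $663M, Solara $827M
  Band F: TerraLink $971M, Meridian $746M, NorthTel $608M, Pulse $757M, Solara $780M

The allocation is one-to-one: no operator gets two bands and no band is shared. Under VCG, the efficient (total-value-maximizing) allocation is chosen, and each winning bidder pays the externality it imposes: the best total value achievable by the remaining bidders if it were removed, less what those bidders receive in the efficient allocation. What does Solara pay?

Solara pays $99M.

Efficient allocation: TerraLink→Band F ($971M), Meridian→Band G ($830M), NorthTel→Band E ($803M), Pulse→Band D ($720M), Solara→Band B ($776M); total welfare W = $4100M.
Solara receives Band B at value $776M, so the others get W − 776 = $3324M.
Without Solara: best allocation of the remaining 4 bidders over all 5 bands is TerraLink→Band F ($971M), Meridian→Band G ($830M), NorthTel→Band E ($803M), Pulse→Band B ($819M), total $3423M.
VCG payment = (others' best without Solara) − (others' welfare with Solara) = 3423 − 3324 = $99M.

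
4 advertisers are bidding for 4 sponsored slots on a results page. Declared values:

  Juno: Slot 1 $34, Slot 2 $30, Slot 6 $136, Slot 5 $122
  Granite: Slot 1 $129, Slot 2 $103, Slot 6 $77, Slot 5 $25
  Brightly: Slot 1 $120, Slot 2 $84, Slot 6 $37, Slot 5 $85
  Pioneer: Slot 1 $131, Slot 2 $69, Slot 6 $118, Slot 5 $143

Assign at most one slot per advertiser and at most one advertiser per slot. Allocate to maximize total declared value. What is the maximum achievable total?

Optimal: Juno→Slot 6 ($136), Granite→Slot 2 ($103), Brightly→Slot 1 ($120), Pioneer→Slot 5 ($143) — total 136+103+120+143 = $502.
Row-greedy (each advertiser in turn takes its best remaining slot) gives $419, worse by 83.
Next-best assignment: Juno→Slot 6, Granite→Slot 1, Brightly→Slot 2, Pioneer→Slot 5 = $492.
Swapping Granite↔Brightly (Granite→Slot 1 $129, Brightly→Slot 2 $84) loses 10.

Maximum total: $502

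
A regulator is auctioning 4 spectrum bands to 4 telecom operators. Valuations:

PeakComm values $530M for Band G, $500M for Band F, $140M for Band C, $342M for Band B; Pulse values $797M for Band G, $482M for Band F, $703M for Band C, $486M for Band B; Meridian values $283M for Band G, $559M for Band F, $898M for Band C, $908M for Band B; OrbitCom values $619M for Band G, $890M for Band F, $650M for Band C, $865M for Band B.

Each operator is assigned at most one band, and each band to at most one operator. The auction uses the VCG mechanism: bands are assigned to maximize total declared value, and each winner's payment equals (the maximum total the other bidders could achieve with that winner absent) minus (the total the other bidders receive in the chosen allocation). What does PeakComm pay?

Efficient allocation: PeakComm→Band F ($500M), Pulse→Band G ($797M), Meridian→Band C ($898M), OrbitCom→Band B ($865M); total welfare W = $3060M.
PeakComm receives Band F at value $500M, so the others get W − 500 = $2560M.
Without PeakComm: best allocation of the remaining 3 bidders over all 4 bands is Pulse→Band G ($797M), Meridian→Band B ($908M), OrbitCom→Band F ($890M), total $2595M.
VCG payment = (others' best without PeakComm) − (others' welfare with PeakComm) = 2595 − 2560 = $35M.

PeakComm pays $35M.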